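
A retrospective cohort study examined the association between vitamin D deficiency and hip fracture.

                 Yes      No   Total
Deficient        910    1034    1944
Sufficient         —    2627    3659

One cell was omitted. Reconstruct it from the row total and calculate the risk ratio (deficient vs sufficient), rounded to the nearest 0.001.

1.660

The missing cell is in the unexposed row: 3659 − 2627 = 1032.
So a = 910, b = 1034, c = 1032, d = 2627.
RR = [a/(a+b)] / [c/(c+d)] = (910/1944) / (1032/3659) = 0.46811/0.28204 = 1.65969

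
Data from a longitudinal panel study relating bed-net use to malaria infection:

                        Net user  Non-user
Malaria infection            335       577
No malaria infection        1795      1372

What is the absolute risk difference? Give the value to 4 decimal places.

Reading the table with exposure as columns: a = 335 (Net user, case), b = 1795 (Net user, non-case), c = 577 (Non-user, case), d = 1372.
Risk in exposed = 335/2130 = 0.157277; risk in unexposed = 577/1949 = 0.296049.
Risk difference = 0.157277 − 0.296049 = -0.138772

-0.1388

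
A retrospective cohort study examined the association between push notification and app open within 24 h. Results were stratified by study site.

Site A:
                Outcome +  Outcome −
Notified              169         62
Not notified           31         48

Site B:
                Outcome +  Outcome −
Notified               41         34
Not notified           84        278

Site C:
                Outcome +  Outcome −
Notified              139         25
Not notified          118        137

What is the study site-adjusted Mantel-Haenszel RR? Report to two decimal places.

1.93

RR_MH = Σ(aᵢ·n₀ᵢ/nᵢ) / Σ(cᵢ·n₁ᵢ/nᵢ), with n₁ᵢ = aᵢ+bᵢ (exposed), n₀ᵢ = cᵢ+dᵢ (unexposed), nᵢ = n₁ᵢ+n₀ᵢ.
Stratum 1 (Site A): n₁ = 231, n₀ = 79, n = 310; a·n₀/n = 169·79/310 = 43.0677; c·n₁/n = 31·231/310 = 23.1000
Stratum 2 (Site B): n₁ = 75, n₀ = 362, n = 437; a·n₀/n = 41·362/437 = 33.9634; c·n₁/n = 84·75/437 = 14.4165
Stratum 3 (Site C): n₁ = 164, n₀ = 255, n = 419; a·n₀/n = 139·255/419 = 84.5943; c·n₁/n = 118·164/419 = 46.1862
RR_MH = (43.0677 + 33.9634 + 84.5943) / (23.1000 + 14.4165 + 46.1862) = 161.6254 / 83.7026 = 1.93095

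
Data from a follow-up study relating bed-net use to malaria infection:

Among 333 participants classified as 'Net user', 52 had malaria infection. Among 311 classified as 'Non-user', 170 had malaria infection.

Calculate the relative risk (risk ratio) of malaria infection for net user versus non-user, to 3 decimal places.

0.286

From the description: a = 52, b = 281, c = 170, d = 141.
Risk in exposed = 52/333 = 0.15616; risk in unexposed = 170/311 = 0.54662.
RR = 0.15616 / 0.54662 = 0.28567
The risk is 71% lower among the exposed than among the unexposed.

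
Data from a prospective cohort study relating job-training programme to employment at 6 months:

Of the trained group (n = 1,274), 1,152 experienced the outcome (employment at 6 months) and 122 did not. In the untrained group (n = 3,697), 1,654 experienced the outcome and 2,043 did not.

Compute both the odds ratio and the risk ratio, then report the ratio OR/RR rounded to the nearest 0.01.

5.77

From the description: a = 1152, b = 122, c = 1654, d = 2043.
OR = (1152·2043)/(122·1654) = 2353536/201788 = 11.66341
Risk in exposed = 1152/1274 = 0.90424; risk in unexposed = 1654/3697 = 0.44739; RR = 2.02114
OR/RR = 11.66341 / 2.02114 = 5.77070
The outcome is not rare, so the OR lies further from 1 than the RR.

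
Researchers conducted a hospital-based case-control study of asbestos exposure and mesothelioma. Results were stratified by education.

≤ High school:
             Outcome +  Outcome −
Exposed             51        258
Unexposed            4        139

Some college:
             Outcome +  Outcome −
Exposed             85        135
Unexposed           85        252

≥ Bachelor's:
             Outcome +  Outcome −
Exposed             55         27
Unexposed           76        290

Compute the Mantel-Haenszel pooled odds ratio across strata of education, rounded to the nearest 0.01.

OR_MH = Σ(aᵢdᵢ/nᵢ) / Σ(bᵢcᵢ/nᵢ), where nᵢ is the stratum total.
Stratum 1 (≤ High school): n = 452; a·d/n = 51·139/452 = 15.6836; b·c/n = 258·4/452 = 2.2832
Stratum 2 (Some college): n = 557; a·d/n = 85·252/557 = 38.4560; b·c/n = 135·85/557 = 20.6014
Stratum 3 (≥ Bachelor's): n = 448; a·d/n = 55·290/448 = 35.6027; b·c/n = 27·76/448 = 4.5804
OR_MH = (15.6836 + 38.4560 + 35.6027) / (2.2832 + 20.6014 + 4.5804) = 89.7423 / 27.4650 = 3.26752

3.27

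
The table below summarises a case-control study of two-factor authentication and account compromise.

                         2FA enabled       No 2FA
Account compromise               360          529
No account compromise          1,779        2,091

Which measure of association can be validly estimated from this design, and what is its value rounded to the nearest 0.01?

0.80

Reading the table with exposure as columns: a = 360 (2FA enabled, case), b = 1779 (2FA enabled, non-case), c = 529 (No 2FA, case), d = 2091.
This is a case-control study: participants were sampled on outcome status, so risks in the source population cannot be estimated directly — relative risk is not valid here. The odds ratio is the appropriate measure.
OR = (a·d)/(b·c) = (360 × 2091) / (1779 × 529) = 752760 / 941091 = 0.79988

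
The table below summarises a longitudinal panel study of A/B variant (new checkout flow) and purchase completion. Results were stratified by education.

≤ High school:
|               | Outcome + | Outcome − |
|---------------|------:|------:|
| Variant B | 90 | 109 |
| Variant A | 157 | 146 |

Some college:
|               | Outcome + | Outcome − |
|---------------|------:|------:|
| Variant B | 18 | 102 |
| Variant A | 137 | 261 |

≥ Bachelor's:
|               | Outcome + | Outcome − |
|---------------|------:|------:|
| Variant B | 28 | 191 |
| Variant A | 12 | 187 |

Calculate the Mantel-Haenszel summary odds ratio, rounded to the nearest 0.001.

0.718

OR_MH = Σ(aᵢdᵢ/nᵢ) / Σ(bᵢcᵢ/nᵢ), where nᵢ is the stratum total.
Stratum 1 (≤ High school): n = 502; a·d/n = 90·146/502 = 26.1753; b·c/n = 109·157/502 = 34.0896
Stratum 2 (Some college): n = 518; a·d/n = 18·261/518 = 9.0695; b·c/n = 102·137/518 = 26.9768
Stratum 3 (≥ Bachelor's): n = 418; a·d/n = 28·187/418 = 12.5263; b·c/n = 191·12/418 = 5.4833
OR_MH = (26.1753 + 9.0695 + 12.5263) / (34.0896 + 26.9768 + 5.4833) = 47.7711 / 66.5497 = 0.71783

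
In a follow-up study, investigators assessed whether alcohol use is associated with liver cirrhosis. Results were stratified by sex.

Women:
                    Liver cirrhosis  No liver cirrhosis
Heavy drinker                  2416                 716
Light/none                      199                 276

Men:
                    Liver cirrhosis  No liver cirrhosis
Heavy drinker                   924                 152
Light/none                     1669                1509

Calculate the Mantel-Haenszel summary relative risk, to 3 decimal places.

RR_MH = Σ(aᵢ·n₀ᵢ/nᵢ) / Σ(cᵢ·n₁ᵢ/nᵢ), with n₁ᵢ = aᵢ+bᵢ (exposed), n₀ᵢ = cᵢ+dᵢ (unexposed), nᵢ = n₁ᵢ+n₀ᵢ.
Stratum 1 (Women): n₁ = 3132, n₀ = 475, n = 3607; a·n₀/n = 2416·475/3607 = 318.1591; c·n₁/n = 199·3132/3607 = 172.7940
Stratum 2 (Men): n₁ = 1076, n₀ = 3178, n = 4254; a·n₀/n = 924·3178/4254 = 690.2849; c·n₁/n = 1669·1076/4254 = 422.1542
RR_MH = (318.1591 + 690.2849) / (172.7940 + 422.1542) = 1008.4440 / 594.9482 = 1.69501

1.695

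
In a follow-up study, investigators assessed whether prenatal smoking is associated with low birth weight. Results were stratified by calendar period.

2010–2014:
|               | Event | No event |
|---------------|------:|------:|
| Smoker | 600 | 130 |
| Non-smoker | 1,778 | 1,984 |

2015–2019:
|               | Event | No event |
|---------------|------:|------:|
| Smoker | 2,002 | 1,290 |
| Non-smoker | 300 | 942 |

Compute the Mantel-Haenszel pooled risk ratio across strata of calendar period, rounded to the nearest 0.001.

2.074

RR_MH = Σ(aᵢ·n₀ᵢ/nᵢ) / Σ(cᵢ·n₁ᵢ/nᵢ), with n₁ᵢ = aᵢ+bᵢ (exposed), n₀ᵢ = cᵢ+dᵢ (unexposed), nᵢ = n₁ᵢ+n₀ᵢ.
Stratum 1 (2010–2014): n₁ = 730, n₀ = 3762, n = 4492; a·n₀/n = 600·3762/4492 = 502.4933; c·n₁/n = 1778·730/4492 = 288.9448
Stratum 2 (2015–2019): n₁ = 3292, n₀ = 1242, n = 4534; a·n₀/n = 2002·1242/4534 = 548.4085; c·n₁/n = 300·3292/4534 = 217.8209
RR_MH = (502.4933 + 548.4085) / (288.9448 + 217.8209) = 1050.9018 / 506.7657 = 2.07374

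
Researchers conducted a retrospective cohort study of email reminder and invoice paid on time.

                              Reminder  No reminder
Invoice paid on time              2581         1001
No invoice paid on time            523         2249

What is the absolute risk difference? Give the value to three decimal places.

0.524

Reading the table with exposure as columns: a = 2581 (Reminder, case), b = 523 (Reminder, non-case), c = 1001 (No reminder, case), d = 2249.
Risk in exposed = 2581/3104 = 0.831508; risk in unexposed = 1001/3250 = 0.308000.
Risk difference = 0.831508 − 0.308000 = 0.523508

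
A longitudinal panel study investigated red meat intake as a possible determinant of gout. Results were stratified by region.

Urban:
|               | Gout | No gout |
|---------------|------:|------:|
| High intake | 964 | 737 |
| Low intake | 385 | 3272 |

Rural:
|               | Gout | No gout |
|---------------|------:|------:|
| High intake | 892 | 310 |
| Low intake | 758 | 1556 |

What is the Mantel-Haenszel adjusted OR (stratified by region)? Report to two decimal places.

8.21

OR_MH = Σ(aᵢdᵢ/nᵢ) / Σ(bᵢcᵢ/nᵢ), where nᵢ is the stratum total.
Stratum 1 (Urban): n = 5358; a·d/n = 964·3272/5358 = 588.6913; b·c/n = 737·385/5358 = 52.9573
Stratum 2 (Rural): n = 3516; a·d/n = 892·1556/3516 = 394.7531; b·c/n = 310·758/3516 = 66.8316
OR_MH = (588.6913 + 394.7531) / (52.9573 + 66.8316) = 983.4444 / 119.7889 = 8.20981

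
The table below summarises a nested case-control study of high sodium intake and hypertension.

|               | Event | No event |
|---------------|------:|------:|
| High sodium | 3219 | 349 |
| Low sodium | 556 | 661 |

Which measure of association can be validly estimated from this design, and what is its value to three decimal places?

10.965

Cells: a = 3219, b = 349, c = 556, d = 661.
This is a nested case-control study: participants were sampled on outcome status, so risks in the source population cannot be estimated directly — relative risk is not valid here. The odds ratio is the appropriate measure.
OR = (a·d)/(b·c) = (3219 × 661) / (349 × 556) = 2127759 / 194044 = 10.96534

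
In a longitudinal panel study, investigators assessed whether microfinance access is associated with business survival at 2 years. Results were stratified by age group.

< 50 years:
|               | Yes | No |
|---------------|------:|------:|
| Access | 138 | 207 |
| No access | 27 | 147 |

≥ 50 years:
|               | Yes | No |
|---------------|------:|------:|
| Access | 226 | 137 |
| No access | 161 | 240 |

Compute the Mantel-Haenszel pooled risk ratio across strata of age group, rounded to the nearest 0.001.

RR_MH = Σ(aᵢ·n₀ᵢ/nᵢ) / Σ(cᵢ·n₁ᵢ/nᵢ), with n₁ᵢ = aᵢ+bᵢ (exposed), n₀ᵢ = cᵢ+dᵢ (unexposed), nᵢ = n₁ᵢ+n₀ᵢ.
Stratum 1 (< 50 years): n₁ = 345, n₀ = 174, n = 519; a·n₀/n = 138·174/519 = 46.2659; c·n₁/n = 27·345/519 = 17.9480
Stratum 2 (≥ 50 years): n₁ = 363, n₀ = 401, n = 764; a·n₀/n = 226·401/764 = 118.6204; c·n₁/n = 161·363/764 = 76.4961
RR_MH = (46.2659 + 118.6204) / (17.9480 + 76.4961) = 164.8863 / 94.4441 = 1.74586

1.746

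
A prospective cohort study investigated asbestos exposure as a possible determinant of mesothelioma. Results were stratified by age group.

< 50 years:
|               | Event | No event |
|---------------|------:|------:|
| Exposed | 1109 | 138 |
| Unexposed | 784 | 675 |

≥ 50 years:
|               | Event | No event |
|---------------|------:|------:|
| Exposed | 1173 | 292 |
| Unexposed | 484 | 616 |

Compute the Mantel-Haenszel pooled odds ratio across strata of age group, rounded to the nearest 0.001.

OR_MH = Σ(aᵢdᵢ/nᵢ) / Σ(bᵢcᵢ/nᵢ), where nᵢ is the stratum total.
Stratum 1 (< 50 years): n = 2706; a·d/n = 1109·675/2706 = 276.6353; b·c/n = 138·784/2706 = 39.9823
Stratum 2 (≥ 50 years): n = 2565; a·d/n = 1173·616/2565 = 281.7029; b·c/n = 292·484/2565 = 55.0986
OR_MH = (276.6353 + 281.7029) / (39.9823 + 55.0986) = 558.3382 / 95.0809 = 5.87224

5.872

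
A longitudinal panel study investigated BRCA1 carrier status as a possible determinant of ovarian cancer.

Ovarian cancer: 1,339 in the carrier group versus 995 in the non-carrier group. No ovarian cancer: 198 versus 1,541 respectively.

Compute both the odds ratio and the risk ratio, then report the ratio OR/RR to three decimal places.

4.717

From the description: a = 1339, b = 198, c = 995, d = 1541.
OR = (1339·1541)/(198·995) = 2063399/197010 = 10.47357
Risk in exposed = 1339/1537 = 0.87118; risk in unexposed = 995/2536 = 0.39235; RR = 2.22041
OR/RR = 10.47357 / 2.22041 = 4.71696
The outcome is not rare, so the OR lies further from 1 than the RR.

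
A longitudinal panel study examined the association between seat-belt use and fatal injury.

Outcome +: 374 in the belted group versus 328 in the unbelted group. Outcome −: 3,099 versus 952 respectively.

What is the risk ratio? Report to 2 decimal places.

From the description: a = 374, b = 3099, c = 328, d = 952.
Risk in exposed = 374/3473 = 0.10769; risk in unexposed = 328/1280 = 0.25625.
RR = 0.10769 / 0.25625 = 0.42025
The risk is 58% lower among the exposed than among the unexposed.

0.42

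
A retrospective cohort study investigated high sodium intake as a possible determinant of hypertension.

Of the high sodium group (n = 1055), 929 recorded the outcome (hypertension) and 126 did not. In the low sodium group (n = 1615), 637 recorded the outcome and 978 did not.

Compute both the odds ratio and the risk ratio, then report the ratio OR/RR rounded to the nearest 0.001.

From the description: a = 929, b = 126, c = 637, d = 978.
OR = (929·978)/(126·637) = 908562/80262 = 11.31995
Risk in exposed = 929/1055 = 0.88057; risk in unexposed = 637/1615 = 0.39443; RR = 2.23253
OR/RR = 11.31995 / 2.23253 = 5.07047
The outcome is not rare, so the OR lies further from 1 than the RR.

5.070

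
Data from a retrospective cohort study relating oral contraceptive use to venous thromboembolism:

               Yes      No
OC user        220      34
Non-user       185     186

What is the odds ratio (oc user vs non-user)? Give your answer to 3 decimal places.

6.506

Cells: a = 220, b = 34, c = 185, d = 186.
OR = (a·d)/(b·c) = (220 × 186) / (34 × 185) = 40920 / 6290 = 6.50556
The odds of venous thromboembolism are about 6.51 times as high in the oc user group.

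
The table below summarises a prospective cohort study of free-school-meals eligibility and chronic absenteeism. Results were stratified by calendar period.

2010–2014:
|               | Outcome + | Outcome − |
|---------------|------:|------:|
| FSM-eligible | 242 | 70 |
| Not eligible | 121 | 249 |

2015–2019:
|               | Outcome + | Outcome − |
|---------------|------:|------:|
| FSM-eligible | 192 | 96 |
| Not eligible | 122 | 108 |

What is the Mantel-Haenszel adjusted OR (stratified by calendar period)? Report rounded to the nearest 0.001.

OR_MH = Σ(aᵢdᵢ/nᵢ) / Σ(bᵢcᵢ/nᵢ), where nᵢ is the stratum total.
Stratum 1 (2010–2014): n = 682; a·d/n = 242·249/682 = 88.3548; b·c/n = 70·121/682 = 12.4194
Stratum 2 (2015–2019): n = 518; a·d/n = 192·108/518 = 40.0309; b·c/n = 96·122/518 = 22.6100
OR_MH = (88.3548 + 40.0309) / (12.4194 + 22.6100) = 128.3857 / 35.0294 = 3.66509

3.665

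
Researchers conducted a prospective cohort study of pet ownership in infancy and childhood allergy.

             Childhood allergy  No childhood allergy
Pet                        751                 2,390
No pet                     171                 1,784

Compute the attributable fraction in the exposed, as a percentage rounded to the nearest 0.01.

Cells: a = 751, b = 2390, c = 171, d = 1784.
Risk in exposed = 751/3141 = 0.23910; risk in unexposed = 171/1955 = 0.08747.
RR = 0.23910/0.08747 = 2.73352
AR% = (RR − 1)/RR × 100 = (2.73352 − 1)/2.73352 × 100 = 63.4172%

63.42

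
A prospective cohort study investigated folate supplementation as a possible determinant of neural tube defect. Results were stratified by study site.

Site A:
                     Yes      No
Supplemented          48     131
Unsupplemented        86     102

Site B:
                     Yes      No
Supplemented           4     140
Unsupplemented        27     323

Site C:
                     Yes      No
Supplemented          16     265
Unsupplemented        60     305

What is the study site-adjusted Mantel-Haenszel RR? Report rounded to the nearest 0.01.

0.48

RR_MH = Σ(aᵢ·n₀ᵢ/nᵢ) / Σ(cᵢ·n₁ᵢ/nᵢ), with n₁ᵢ = aᵢ+bᵢ (exposed), n₀ᵢ = cᵢ+dᵢ (unexposed), nᵢ = n₁ᵢ+n₀ᵢ.
Stratum 1 (Site A): n₁ = 179, n₀ = 188, n = 367; a·n₀/n = 48·188/367 = 24.5886; c·n₁/n = 86·179/367 = 41.9455
Stratum 2 (Site B): n₁ = 144, n₀ = 350, n = 494; a·n₀/n = 4·350/494 = 2.8340; c·n₁/n = 27·144/494 = 7.8704
Stratum 3 (Site C): n₁ = 281, n₀ = 365, n = 646; a·n₀/n = 16·365/646 = 9.0402; c·n₁/n = 60·281/646 = 26.0991
RR_MH = (24.5886 + 2.8340 + 9.0402) / (41.9455 + 7.8704 + 26.0991) = 36.4628 / 75.9150 = 0.48031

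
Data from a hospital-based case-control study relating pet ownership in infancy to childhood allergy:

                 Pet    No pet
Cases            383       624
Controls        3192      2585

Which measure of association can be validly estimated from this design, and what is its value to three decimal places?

0.497

Reading the table with exposure as columns: a = 383 (Pet, case), b = 3192 (Pet, non-case), c = 624 (No pet, case), d = 2585.
This is a hospital-based case-control study: participants were sampled on outcome status, so risks in the source population cannot be estimated directly — relative risk is not valid here. The odds ratio is the appropriate measure.
OR = (a·d)/(b·c) = (383 × 2585) / (3192 × 624) = 990055 / 1991808 = 0.49706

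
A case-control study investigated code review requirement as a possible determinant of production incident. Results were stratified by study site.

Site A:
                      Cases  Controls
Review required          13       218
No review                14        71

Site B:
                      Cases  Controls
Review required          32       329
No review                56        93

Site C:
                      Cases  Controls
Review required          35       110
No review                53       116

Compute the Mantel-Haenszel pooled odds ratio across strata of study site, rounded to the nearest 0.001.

OR_MH = Σ(aᵢdᵢ/nᵢ) / Σ(bᵢcᵢ/nᵢ), where nᵢ is the stratum total.
Stratum 1 (Site A): n = 316; a·d/n = 13·71/316 = 2.9209; b·c/n = 218·14/316 = 9.6582
Stratum 2 (Site B): n = 510; a·d/n = 32·93/510 = 5.8353; b·c/n = 329·56/510 = 36.1255
Stratum 3 (Site C): n = 314; a·d/n = 35·116/314 = 12.9299; b·c/n = 110·53/314 = 18.5669
OR_MH = (2.9209 + 5.8353 + 12.9299) / (9.6582 + 36.1255 + 18.5669) = 21.6861 / 64.3506 = 0.33700

0.337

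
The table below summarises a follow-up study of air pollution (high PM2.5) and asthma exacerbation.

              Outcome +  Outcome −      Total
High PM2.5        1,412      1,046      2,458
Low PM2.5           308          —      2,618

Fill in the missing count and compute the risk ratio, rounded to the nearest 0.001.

4.883

The missing cell is in the unexposed row: 2618 − 308 = 2310.
So a = 1412, b = 1046, c = 308, d = 2310.
RR = [a/(a+b)] / [c/(c+d)] = (1412/2458) / (308/2618) = 0.57445/0.11765 = 4.88283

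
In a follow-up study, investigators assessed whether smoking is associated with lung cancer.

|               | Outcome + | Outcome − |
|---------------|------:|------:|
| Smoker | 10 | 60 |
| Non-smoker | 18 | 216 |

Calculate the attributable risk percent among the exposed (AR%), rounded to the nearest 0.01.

46.15

Cells: a = 10, b = 60, c = 18, d = 216.
Risk in exposed = 10/70 = 0.14286; risk in unexposed = 18/234 = 0.07692.
RR = 0.14286/0.07692 = 1.85714
AR% = (RR − 1)/RR × 100 = (1.85714 − 1)/1.85714 × 100 = 46.1538%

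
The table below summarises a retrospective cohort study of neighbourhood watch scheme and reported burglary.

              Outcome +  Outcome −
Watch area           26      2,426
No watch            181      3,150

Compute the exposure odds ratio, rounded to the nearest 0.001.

0.187

Cells: a = 26, b = 2426, c = 181, d = 3150.
OR = (a·d)/(b·c) = (26 × 3150) / (2426 × 181) = 81900 / 439106 = 0.18652
Exposure is associated with lower odds of reported burglary (OR = 0.19 < 1).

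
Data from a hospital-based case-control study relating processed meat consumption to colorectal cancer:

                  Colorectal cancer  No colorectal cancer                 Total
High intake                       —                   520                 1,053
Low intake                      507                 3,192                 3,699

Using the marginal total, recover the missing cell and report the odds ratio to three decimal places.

6.453

The missing cell is in the exposed row: 1053 − 520 = 533.
So a = 533, b = 520, c = 507, d = 3192.
OR = (a·d)/(b·c) = (533 × 3192) / (520 × 507) = 1701336 / 263640 = 6.45325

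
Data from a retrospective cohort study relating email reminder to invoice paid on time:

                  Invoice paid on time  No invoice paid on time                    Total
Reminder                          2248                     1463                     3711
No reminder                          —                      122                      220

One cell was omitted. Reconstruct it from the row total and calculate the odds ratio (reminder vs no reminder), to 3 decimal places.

1.913

The missing cell is in the unexposed row: 220 − 122 = 98.
So a = 2248, b = 1463, c = 98, d = 122.
OR = (a·d)/(b·c) = (2248 × 122) / (1463 × 98) = 274256 / 143374 = 1.91287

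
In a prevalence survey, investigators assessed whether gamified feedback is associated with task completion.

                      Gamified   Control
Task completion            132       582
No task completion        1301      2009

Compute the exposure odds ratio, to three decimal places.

0.350

Reading the table with exposure as columns: a = 132 (Gamified, case), b = 1301 (Gamified, non-case), c = 582 (Control, case), d = 2009.
OR = (a·d)/(b·c) = (132 × 2009) / (1301 × 582) = 265188 / 757182 = 0.35023
Exposure is associated with lower odds of task completion (OR = 0.35 < 1).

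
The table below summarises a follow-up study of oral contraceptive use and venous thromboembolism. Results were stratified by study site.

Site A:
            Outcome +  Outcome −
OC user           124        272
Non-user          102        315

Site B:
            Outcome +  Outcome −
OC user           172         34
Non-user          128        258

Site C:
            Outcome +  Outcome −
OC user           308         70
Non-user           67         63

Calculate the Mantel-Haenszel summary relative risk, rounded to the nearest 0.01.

1.77

RR_MH = Σ(aᵢ·n₀ᵢ/nᵢ) / Σ(cᵢ·n₁ᵢ/nᵢ), with n₁ᵢ = aᵢ+bᵢ (exposed), n₀ᵢ = cᵢ+dᵢ (unexposed), nᵢ = n₁ᵢ+n₀ᵢ.
Stratum 1 (Site A): n₁ = 396, n₀ = 417, n = 813; a·n₀/n = 124·417/813 = 63.6015; c·n₁/n = 102·396/813 = 49.6827
Stratum 2 (Site B): n₁ = 206, n₀ = 386, n = 592; a·n₀/n = 172·386/592 = 112.1486; c·n₁/n = 128·206/592 = 44.5405
Stratum 3 (Site C): n₁ = 378, n₀ = 130, n = 508; a·n₀/n = 308·130/508 = 78.8189; c·n₁/n = 67·378/508 = 49.8543
RR_MH = (63.6015 + 112.1486 + 78.8189) / (49.6827 + 44.5405 + 49.8543) = 254.5690 / 144.0775 = 1.76689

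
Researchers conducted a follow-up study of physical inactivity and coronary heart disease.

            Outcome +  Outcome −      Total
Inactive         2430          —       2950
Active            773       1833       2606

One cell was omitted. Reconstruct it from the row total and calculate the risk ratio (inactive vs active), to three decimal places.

The missing cell is in the exposed row: 2950 − 2430 = 520.
So a = 2430, b = 520, c = 773, d = 1833.
RR = [a/(a+b)] / [c/(c+d)] = (2430/2950) / (773/2606) = 0.82373/0.29662 = 2.77702

2.777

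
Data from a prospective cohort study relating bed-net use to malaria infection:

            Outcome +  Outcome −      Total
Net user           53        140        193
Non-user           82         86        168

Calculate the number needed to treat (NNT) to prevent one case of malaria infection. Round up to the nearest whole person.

Risk in treated group = 53/193 = 0.27461; risk in control = 82/168 = 0.48810.
Absolute risk reduction = 0.48810 − 0.27461 = 0.21348
NNT = 1 / ARR = 1 / 0.21348 = 4.684 → round up → 5

5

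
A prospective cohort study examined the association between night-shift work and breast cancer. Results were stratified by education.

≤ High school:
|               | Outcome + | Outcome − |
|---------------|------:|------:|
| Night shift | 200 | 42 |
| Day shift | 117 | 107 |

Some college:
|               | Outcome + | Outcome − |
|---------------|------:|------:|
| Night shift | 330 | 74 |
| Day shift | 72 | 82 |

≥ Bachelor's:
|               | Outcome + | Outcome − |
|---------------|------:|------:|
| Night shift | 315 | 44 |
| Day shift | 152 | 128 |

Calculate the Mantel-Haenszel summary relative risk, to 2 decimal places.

RR_MH = Σ(aᵢ·n₀ᵢ/nᵢ) / Σ(cᵢ·n₁ᵢ/nᵢ), with n₁ᵢ = aᵢ+bᵢ (exposed), n₀ᵢ = cᵢ+dᵢ (unexposed), nᵢ = n₁ᵢ+n₀ᵢ.
Stratum 1 (≤ High school): n₁ = 242, n₀ = 224, n = 466; a·n₀/n = 200·224/466 = 96.1373; c·n₁/n = 117·242/466 = 60.7597
Stratum 2 (Some college): n₁ = 404, n₀ = 154, n = 558; a·n₀/n = 330·154/558 = 91.0753; c·n₁/n = 72·404/558 = 52.1290
Stratum 3 (≥ Bachelor's): n₁ = 359, n₀ = 280, n = 639; a·n₀/n = 315·280/639 = 138.0282; c·n₁/n = 152·359/639 = 85.3959
RR_MH = (96.1373 + 91.0753 + 138.0282) / (60.7597 + 52.1290 + 85.3959) = 325.2408 / 198.2846 = 1.64027

1.64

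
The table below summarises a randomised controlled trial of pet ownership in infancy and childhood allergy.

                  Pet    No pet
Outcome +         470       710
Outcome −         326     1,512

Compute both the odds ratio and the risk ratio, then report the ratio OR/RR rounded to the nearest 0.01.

Reading the table with exposure as columns: a = 470 (Pet, case), b = 326 (Pet, non-case), c = 710 (No pet, case), d = 1512.
OR = (470·1512)/(326·710) = 710640/231460 = 3.07025
Risk in exposed = 470/796 = 0.59045; risk in unexposed = 710/2222 = 0.31953; RR = 1.84787
OR/RR = 3.07025 / 1.84787 = 1.66151
The outcome is not rare, so the OR lies further from 1 than the RR.

1.66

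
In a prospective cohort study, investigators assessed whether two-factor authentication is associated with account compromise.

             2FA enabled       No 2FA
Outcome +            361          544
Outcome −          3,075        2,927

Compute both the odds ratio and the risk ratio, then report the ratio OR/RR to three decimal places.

Reading the table with exposure as columns: a = 361 (2FA enabled, case), b = 3075 (2FA enabled, non-case), c = 544 (No 2FA, case), d = 2927.
OR = (361·2927)/(3075·544) = 1056647/1672800 = 0.63166
Risk in exposed = 361/3436 = 0.10506; risk in unexposed = 544/3471 = 0.15673; RR = 0.67036
OR/RR = 0.63166 / 0.67036 = 0.94227
The outcome is not rare, so the OR lies further from 1 than the RR.

0.942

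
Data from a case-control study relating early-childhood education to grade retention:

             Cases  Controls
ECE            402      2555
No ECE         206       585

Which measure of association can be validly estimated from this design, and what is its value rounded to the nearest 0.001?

Cells: a = 402, b = 2555, c = 206, d = 585.
This is a case-control study: participants were sampled on outcome status, so risks in the source population cannot be estimated directly — relative risk is not valid here. The odds ratio is the appropriate measure.
OR = (a·d)/(b·c) = (402 × 585) / (2555 × 206) = 235170 / 526330 = 0.44681

0.447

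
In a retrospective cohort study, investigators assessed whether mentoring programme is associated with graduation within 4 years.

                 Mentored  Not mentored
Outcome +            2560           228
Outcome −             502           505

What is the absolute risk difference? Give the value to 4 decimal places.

Reading the table with exposure as columns: a = 2560 (Mentored, case), b = 502 (Mentored, non-case), c = 228 (Not mentored, case), d = 505.
Risk in exposed = 2560/3062 = 0.836055; risk in unexposed = 228/733 = 0.311050.
Risk difference = 0.836055 − 0.311050 = 0.525004

0.5250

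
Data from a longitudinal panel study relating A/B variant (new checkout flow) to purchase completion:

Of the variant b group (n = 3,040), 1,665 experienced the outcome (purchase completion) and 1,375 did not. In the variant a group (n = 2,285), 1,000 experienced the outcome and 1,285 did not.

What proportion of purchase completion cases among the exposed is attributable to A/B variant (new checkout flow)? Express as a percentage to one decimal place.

From the description: a = 1665, b = 1375, c = 1000, d = 1285.
Risk in exposed = 1665/3040 = 0.54770; risk in unexposed = 1000/2285 = 0.43764.
RR = 0.54770/0.43764 = 1.25149
AR% = (RR − 1)/RR × 100 = (1.25149 − 1)/1.25149 × 100 = 20.0951%

20.1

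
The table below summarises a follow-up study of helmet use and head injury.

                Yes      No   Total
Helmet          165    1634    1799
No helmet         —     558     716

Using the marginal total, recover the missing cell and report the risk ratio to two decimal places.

The missing cell is in the unexposed row: 716 − 558 = 158.
So a = 165, b = 1634, c = 158, d = 558.
RR = [a/(a+b)] / [c/(c+d)] = (165/1799) / (158/716) = 0.09172/0.22067 = 0.41563

0.42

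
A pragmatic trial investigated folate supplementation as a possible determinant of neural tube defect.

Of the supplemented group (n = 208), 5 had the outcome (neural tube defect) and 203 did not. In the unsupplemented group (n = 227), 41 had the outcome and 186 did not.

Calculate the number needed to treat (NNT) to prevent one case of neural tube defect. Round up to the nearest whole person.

Risk in treated group = 5/208 = 0.02404; risk in control = 41/227 = 0.18062.
Absolute risk reduction = 0.18062 − 0.02404 = 0.15658
NNT = 1 / ARR = 1 / 0.15658 = 6.387 → round up → 7

7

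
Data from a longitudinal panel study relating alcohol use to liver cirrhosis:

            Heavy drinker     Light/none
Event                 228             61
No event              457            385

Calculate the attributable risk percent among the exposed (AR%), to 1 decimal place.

Reading the table with exposure as columns: a = 228 (Heavy drinker, case), b = 457 (Heavy drinker, non-case), c = 61 (Light/none, case), d = 385.
Risk in exposed = 228/685 = 0.33285; risk in unexposed = 61/446 = 0.13677.
RR = 0.33285/0.13677 = 2.43360
AR% = (RR − 1)/RR × 100 = (2.43360 − 1)/2.43360 × 100 = 58.9086%

58.9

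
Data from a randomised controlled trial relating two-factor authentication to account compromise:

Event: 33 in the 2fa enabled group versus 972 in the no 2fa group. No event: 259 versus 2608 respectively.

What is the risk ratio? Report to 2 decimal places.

0.42

From the description: a = 33, b = 259, c = 972, d = 2608.
Risk in exposed = 33/292 = 0.11301; risk in unexposed = 972/3580 = 0.27151.
RR = 0.11301 / 0.27151 = 0.41624
The risk is 58% lower among the exposed than among the unexposed.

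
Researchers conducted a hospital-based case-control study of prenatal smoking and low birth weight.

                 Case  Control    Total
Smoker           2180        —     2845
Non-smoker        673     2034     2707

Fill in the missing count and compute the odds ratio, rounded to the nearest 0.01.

The missing cell is in the exposed row: 2845 − 2180 = 665.
So a = 2180, b = 665, c = 673, d = 2034.
OR = (a·d)/(b·c) = (2180 × 2034) / (665 × 673) = 4434120 / 447545 = 9.90765

9.91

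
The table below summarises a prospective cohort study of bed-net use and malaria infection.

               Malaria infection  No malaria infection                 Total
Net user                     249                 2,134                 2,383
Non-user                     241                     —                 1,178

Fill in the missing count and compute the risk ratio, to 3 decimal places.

0.511

The missing cell is in the unexposed row: 1178 − 241 = 937.
So a = 249, b = 2134, c = 241, d = 937.
RR = [a/(a+b)] / [c/(c+d)] = (249/2383) / (241/1178) = 0.10449/0.20458 = 0.51074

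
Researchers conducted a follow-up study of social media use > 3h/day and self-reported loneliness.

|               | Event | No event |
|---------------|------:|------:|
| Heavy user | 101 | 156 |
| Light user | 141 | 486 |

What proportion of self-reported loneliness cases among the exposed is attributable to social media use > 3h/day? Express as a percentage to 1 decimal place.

Cells: a = 101, b = 156, c = 141, d = 486.
Risk in exposed = 101/257 = 0.39300; risk in unexposed = 141/627 = 0.22488.
RR = 0.39300/0.22488 = 1.74758
AR% = (RR − 1)/RR × 100 = (1.74758 − 1)/1.74758 × 100 = 42.7780%

42.8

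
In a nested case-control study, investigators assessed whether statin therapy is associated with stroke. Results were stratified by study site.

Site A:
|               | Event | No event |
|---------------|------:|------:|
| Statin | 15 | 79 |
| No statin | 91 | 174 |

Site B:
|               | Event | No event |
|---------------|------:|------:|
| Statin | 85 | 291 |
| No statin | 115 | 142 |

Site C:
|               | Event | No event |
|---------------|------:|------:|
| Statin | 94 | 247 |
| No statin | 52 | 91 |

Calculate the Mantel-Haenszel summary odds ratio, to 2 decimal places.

0.44

OR_MH = Σ(aᵢdᵢ/nᵢ) / Σ(bᵢcᵢ/nᵢ), where nᵢ is the stratum total.
Stratum 1 (Site A): n = 359; a·d/n = 15·174/359 = 7.2702; b·c/n = 79·91/359 = 20.0251
Stratum 2 (Site B): n = 633; a·d/n = 85·142/633 = 19.0679; b·c/n = 291·115/633 = 52.8673
Stratum 3 (Site C): n = 484; a·d/n = 94·91/484 = 17.6736; b·c/n = 247·52/484 = 26.5372
OR_MH = (7.2702 + 19.0679 + 17.6736) / (20.0251 + 52.8673 + 26.5372) = 44.0117 / 99.4296 = 0.44264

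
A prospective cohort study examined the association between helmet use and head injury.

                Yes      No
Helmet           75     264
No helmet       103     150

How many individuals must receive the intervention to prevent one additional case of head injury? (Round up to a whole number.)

Risk in treated group = 75/339 = 0.22124; risk in control = 103/253 = 0.40711.
Absolute risk reduction = 0.40711 − 0.22124 = 0.18588
NNT = 1 / ARR = 1 / 0.18588 = 5.380 → round up → 6

6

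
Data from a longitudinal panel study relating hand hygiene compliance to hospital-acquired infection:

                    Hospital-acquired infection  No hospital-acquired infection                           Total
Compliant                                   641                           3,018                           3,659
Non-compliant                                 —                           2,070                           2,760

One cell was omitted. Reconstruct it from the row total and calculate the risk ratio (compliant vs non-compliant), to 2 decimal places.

0.70

The missing cell is in the unexposed row: 2760 − 2070 = 690.
So a = 641, b = 3018, c = 690, d = 2070.
RR = [a/(a+b)] / [c/(c+d)] = (641/3659) / (690/2760) = 0.17518/0.25000 = 0.70074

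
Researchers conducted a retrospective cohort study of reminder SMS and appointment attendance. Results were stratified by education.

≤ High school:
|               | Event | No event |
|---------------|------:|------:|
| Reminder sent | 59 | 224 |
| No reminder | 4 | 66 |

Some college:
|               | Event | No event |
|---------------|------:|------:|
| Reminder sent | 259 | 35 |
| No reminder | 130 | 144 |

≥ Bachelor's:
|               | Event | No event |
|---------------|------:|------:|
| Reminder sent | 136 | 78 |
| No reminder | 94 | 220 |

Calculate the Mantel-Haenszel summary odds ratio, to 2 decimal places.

OR_MH = Σ(aᵢdᵢ/nᵢ) / Σ(bᵢcᵢ/nᵢ), where nᵢ is the stratum total.
Stratum 1 (≤ High school): n = 353; a·d/n = 59·66/353 = 11.0312; b·c/n = 224·4/353 = 2.5382
Stratum 2 (Some college): n = 568; a·d/n = 259·144/568 = 65.6620; b·c/n = 35·130/568 = 8.0106
Stratum 3 (≥ Bachelor's): n = 528; a·d/n = 136·220/528 = 56.6667; b·c/n = 78·94/528 = 13.8864
OR_MH = (11.0312 + 65.6620 + 56.6667) / (2.5382 + 8.0106 + 13.8864) = 133.3598 / 24.4352 = 5.45770

5.46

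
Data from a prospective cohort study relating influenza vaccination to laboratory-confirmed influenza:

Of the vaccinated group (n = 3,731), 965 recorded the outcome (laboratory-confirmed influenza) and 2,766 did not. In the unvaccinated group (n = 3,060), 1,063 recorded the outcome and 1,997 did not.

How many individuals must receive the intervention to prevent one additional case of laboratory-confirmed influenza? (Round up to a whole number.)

12

Risk in treated group = 965/3731 = 0.25864; risk in control = 1063/3060 = 0.34739.
Absolute risk reduction = 0.34739 − 0.25864 = 0.08874
NNT = 1 / ARR = 1 / 0.08874 = 11.269 → round up → 12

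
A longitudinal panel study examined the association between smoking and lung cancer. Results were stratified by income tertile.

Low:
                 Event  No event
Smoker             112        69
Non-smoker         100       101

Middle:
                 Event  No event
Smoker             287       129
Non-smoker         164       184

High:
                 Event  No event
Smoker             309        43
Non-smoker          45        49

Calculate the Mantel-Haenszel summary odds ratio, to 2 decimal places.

2.65

OR_MH = Σ(aᵢdᵢ/nᵢ) / Σ(bᵢcᵢ/nᵢ), where nᵢ is the stratum total.
Stratum 1 (Low): n = 382; a·d/n = 112·101/382 = 29.6126; b·c/n = 69·100/382 = 18.0628
Stratum 2 (Middle): n = 764; a·d/n = 287·184/764 = 69.1204; b·c/n = 129·164/764 = 27.6911
Stratum 3 (High): n = 446; a·d/n = 309·49/446 = 33.9484; b·c/n = 43·45/446 = 4.3386
OR_MH = (29.6126 + 69.1204 + 33.9484) / (18.0628 + 27.6911 + 4.3386) = 132.6814 / 50.0925 = 2.64873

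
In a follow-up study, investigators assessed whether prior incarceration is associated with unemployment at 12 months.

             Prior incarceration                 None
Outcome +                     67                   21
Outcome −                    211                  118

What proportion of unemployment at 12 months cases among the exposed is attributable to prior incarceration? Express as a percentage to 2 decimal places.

37.31

Reading the table with exposure as columns: a = 67 (Prior incarceration, case), b = 211 (Prior incarceration, non-case), c = 21 (None, case), d = 118.
Risk in exposed = 67/278 = 0.24101; risk in unexposed = 21/139 = 0.15108.
RR = 0.24101/0.15108 = 1.59524
AR% = (RR − 1)/RR × 100 = (1.59524 − 1)/1.59524 × 100 = 37.3134%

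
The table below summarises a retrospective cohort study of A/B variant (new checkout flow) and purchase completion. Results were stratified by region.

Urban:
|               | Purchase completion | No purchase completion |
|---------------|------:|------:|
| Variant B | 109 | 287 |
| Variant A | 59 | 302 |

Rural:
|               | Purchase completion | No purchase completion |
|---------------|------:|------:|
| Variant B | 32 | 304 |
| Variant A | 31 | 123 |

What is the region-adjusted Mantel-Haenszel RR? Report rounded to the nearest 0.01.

RR_MH = Σ(aᵢ·n₀ᵢ/nᵢ) / Σ(cᵢ·n₁ᵢ/nᵢ), with n₁ᵢ = aᵢ+bᵢ (exposed), n₀ᵢ = cᵢ+dᵢ (unexposed), nᵢ = n₁ᵢ+n₀ᵢ.
Stratum 1 (Urban): n₁ = 396, n₀ = 361, n = 757; a·n₀/n = 109·361/757 = 51.9802; c·n₁/n = 59·396/757 = 30.8639
Stratum 2 (Rural): n₁ = 336, n₀ = 154, n = 490; a·n₀/n = 32·154/490 = 10.0571; c·n₁/n = 31·336/490 = 21.2571
RR_MH = (51.9802 + 10.0571) / (30.8639 + 21.2571) = 62.0373 / 52.1211 = 1.19025

1.19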